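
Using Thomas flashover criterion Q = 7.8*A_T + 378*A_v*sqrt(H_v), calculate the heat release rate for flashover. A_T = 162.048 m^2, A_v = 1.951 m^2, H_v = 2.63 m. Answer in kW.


7.8*A_T = 1264.0
sqrt(H_v) = 1.6217
378*A_v*sqrt(H_v) = 1196.0
Q = 1264.0 + 1196.0 = 2460.0 kW

2460.0 kW


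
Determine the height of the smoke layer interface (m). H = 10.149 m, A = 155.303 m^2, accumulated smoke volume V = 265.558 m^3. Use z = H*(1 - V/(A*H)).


V/(A*H) = 0.16848
1 - 0.16848 = 0.83152
z = 10.149 * 0.83152 = 8.4391 m

8.4391 m


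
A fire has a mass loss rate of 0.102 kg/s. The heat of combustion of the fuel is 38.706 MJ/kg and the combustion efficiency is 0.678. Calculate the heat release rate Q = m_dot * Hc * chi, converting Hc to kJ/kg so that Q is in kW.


Hc = 38.706 MJ/kg = 38.706 * 1000 kJ/kg = 38706 kJ/kg
Q = 0.102 kg/s * 38706 kJ/kg * 0.678 = 2676.8 kW

2676.8 kW


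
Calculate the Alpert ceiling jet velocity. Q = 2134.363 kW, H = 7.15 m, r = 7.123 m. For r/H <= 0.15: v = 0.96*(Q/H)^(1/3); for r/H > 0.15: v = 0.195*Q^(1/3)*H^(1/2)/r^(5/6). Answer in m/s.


r/H = 7.123 / 7.15 = 0.99622
r/H > 0.15, so v = 0.195*Q^(1/3)*H^(1/2)/r^(5/6)
Q^(1/3) = 12.875
H^(1/2) = 2.6739
r^(5/6) = 5.1351
v = 0.195 * 12.875 * 2.6739 / 5.1351 = 1.3073 m/s

1.3073 m/s


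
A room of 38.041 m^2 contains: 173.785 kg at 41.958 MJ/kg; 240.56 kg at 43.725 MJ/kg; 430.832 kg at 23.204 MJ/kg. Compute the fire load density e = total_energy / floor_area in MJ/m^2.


Total energy = 173.785*41.958 + 240.56*43.725 + 430.832*23.204
= 7291.671 + 10518.486 + 9997.026
= 27807.18 MJ
e = 27807.18 / 38.041 = 730.98 MJ/m^2

730.98 MJ/m^2


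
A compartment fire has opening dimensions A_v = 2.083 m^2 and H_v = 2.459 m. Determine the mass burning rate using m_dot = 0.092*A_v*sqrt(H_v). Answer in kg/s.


sqrt(H_v) = 1.5681
m_dot = 0.092 * 2.083 * 1.5681 = 0.30051 kg/s

0.30051 kg/s


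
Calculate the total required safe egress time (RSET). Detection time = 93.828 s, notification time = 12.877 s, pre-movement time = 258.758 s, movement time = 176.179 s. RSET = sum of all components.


Total = 93.828 + 12.877 + 258.758 + 176.179 = 541.642 s

541.642 s


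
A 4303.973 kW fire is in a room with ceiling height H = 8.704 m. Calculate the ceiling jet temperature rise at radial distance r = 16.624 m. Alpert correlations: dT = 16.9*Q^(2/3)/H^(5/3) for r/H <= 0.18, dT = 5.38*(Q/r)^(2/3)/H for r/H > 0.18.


r/H = 16.624 / 8.704 = 1.9099
r/H > 0.18, so dT = 5.38*(Q/r)^(2/3)/H
Q/r = 258.90
(Q/r)^(2/3) = 40.622
dT = 5.38 * 40.622 / 8.704 = 25.108 K

25.108 K


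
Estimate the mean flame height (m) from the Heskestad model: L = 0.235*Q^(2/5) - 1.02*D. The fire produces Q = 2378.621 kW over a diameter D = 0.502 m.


Q^(2/5) = 22.415
0.235 * Q^(2/5) = 5.2674
1.02 * D = 0.51204
L = 4.7554 m

4.7554 m


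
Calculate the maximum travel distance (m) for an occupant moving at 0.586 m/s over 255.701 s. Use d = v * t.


d = 0.586 * 255.701 = 149.84 m

149.84 m


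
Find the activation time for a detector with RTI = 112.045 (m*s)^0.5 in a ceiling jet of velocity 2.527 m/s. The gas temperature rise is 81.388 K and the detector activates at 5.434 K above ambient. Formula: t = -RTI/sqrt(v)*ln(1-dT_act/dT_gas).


dT_act/dT_gas = 0.066767
ln(1 - 0.066767) = -0.069100
t = -112.045 / sqrt(2.527) * -0.069100 = 4.8704 s

4.8704 s


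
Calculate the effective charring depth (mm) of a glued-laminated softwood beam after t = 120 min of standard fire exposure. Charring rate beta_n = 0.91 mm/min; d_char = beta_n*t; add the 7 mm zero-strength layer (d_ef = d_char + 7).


d_char = 0.91 * 120 = 109.2 mm
d_ef = 109.2 + 1.0*7 = 116.2 mm

116.2 mm


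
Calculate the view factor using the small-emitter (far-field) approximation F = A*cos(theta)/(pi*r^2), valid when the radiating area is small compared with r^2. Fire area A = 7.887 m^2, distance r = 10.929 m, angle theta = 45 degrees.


cos(45 deg) = 0.70711
pi*r^2 = 375.24
F = 7.887 * 0.70711 / 375.24 = 0.014862

0.014862


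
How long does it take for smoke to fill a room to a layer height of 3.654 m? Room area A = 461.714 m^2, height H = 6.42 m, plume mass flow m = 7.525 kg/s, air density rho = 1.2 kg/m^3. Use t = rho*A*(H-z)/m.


H - z = 2.766 m
t = 1.2 * 461.714 * 2.766 / 7.525 = 203.66 s

203.66 s


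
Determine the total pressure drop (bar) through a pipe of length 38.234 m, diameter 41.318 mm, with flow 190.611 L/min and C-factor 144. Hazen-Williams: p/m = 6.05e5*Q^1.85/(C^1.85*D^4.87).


Q^1.85 = 16530
C^1.85 = 9839.4
D^4.87 = 7.4233e+07
p/m = 0.013692 bar/m
p_total = 0.013692 * 38.234 = 0.52349 bar

0.52349 bar


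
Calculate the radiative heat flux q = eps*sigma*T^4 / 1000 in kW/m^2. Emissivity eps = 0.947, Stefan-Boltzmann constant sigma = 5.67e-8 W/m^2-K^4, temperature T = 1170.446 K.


T^4 = 1.8767e+12
q = 0.947 * 5.67e-8 * 1.8767e+12 / 1000 = 100.77 kW/m^2

100.77 kW/m^2


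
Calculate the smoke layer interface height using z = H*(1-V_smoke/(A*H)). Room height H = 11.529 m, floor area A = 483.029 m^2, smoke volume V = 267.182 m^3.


V/(A*H) = 0.047978
1 - 0.047978 = 0.95202
z = 11.529 * 0.95202 = 10.976 m

10.976 m


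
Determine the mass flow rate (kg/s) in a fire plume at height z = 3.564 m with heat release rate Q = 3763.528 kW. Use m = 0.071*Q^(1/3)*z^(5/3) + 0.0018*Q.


Q^(1/3) = 15.555
z^(5/3) = 8.3156
First term = 0.071 * 15.555 * 8.3156 = 9.1837
Second term = 0.0018 * 3763.528 = 6.7744
m = 15.958 kg/s

15.958 kg/s


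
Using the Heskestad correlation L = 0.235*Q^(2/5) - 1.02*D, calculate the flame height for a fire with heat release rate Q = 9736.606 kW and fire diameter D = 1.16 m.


Q^(2/5) = 39.388
0.235 * Q^(2/5) = 9.2562
1.02 * D = 1.1832
L = 8.0730 m

8.0730 m


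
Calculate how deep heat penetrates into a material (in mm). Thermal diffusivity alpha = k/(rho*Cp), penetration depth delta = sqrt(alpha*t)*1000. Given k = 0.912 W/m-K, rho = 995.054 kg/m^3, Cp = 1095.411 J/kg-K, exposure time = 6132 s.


alpha = 0.912 / (995.054 * 1095.411) = 8.3670e-07 m^2/s
alpha * t = 0.0051307
delta = sqrt(0.0051307) * 1000 = 71.629 mm

71.629 mm


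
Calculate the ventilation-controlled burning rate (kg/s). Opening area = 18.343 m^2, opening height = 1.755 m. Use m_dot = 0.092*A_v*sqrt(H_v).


sqrt(H_v) = 1.3248
m_dot = 0.092 * 18.343 * 1.3248 = 2.2356 kg/s

2.2356 kg/s


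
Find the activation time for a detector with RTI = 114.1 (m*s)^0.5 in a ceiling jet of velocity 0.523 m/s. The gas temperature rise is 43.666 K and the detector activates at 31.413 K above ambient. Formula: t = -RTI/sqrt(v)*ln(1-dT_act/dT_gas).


dT_act/dT_gas = 0.71939
ln(1 - 0.71939) = -1.2708
t = -114.1 / sqrt(0.523) * -1.2708 = 200.50 s

200.50 s


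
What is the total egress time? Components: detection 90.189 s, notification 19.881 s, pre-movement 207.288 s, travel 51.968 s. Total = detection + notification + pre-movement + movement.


Total = 90.189 + 19.881 + 207.288 + 51.968 = 369.326 s

369.326 s


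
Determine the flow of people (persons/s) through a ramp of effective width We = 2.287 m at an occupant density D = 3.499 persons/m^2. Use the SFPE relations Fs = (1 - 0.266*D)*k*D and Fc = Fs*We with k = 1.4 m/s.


1 - 0.266*D = 1 - 0.266*3.499 = 0.069266
Fs = 0.069266 * 1.4 * 3.499 = 0.33931 persons/(s*m)
Fc = 0.33931 * 2.287 = 0.77599 persons/s

0.77599 persons/s


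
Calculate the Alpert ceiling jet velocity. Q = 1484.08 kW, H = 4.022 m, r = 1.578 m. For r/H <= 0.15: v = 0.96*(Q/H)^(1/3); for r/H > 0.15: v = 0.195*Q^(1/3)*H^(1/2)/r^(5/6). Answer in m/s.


r/H = 1.578 / 4.022 = 0.39234
r/H > 0.15, so v = 0.195*Q^(1/3)*H^(1/2)/r^(5/6)
Q^(1/3) = 11.407
H^(1/2) = 2.0055
r^(5/6) = 1.4625
v = 0.195 * 11.407 * 2.0055 / 1.4625 = 3.0501 m/s

3.0501 m/s


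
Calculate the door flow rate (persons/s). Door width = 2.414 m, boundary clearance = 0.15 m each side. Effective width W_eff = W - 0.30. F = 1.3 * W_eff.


W_eff = 2.414 - 0.30 = 2.114 m
F = 1.3 * 2.114 = 2.7482 persons/s

2.7482 persons/s


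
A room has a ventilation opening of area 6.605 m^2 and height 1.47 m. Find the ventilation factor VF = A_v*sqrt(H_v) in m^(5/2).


sqrt(H_v) = 1.2124
VF = 6.605 * 1.2124 = 8.0081 m^(5/2)

8.0081 m^(5/2)


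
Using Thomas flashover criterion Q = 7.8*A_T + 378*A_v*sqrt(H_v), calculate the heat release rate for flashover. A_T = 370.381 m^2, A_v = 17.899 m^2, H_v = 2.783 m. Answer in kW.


7.8*A_T = 2889.0
sqrt(H_v) = 1.6682
378*A_v*sqrt(H_v) = 11287
Q = 2889.0 + 11287 = 14176 kW

14176 kW


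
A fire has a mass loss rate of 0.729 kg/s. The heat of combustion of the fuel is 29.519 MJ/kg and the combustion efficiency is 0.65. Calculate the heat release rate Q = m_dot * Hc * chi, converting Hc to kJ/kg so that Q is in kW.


Hc = 29.519 MJ/kg = 29.519 * 1000 kJ/kg = 29519 kJ/kg
Q = 0.729 kg/s * 29519 kJ/kg * 0.65 = 13988 kW

13988 kW


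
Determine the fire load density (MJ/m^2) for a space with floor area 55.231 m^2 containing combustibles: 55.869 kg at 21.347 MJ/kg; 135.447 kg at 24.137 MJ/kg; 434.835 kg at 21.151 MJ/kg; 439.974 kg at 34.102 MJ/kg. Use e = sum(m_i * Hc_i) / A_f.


Total energy = 55.869*21.347 + 135.447*24.137 + 434.835*21.151 + 439.974*34.102
= 1192.636 + 3269.284 + 9197.195 + 15003.99
= 28663.11 MJ
e = 28663.11 / 55.231 = 518.97 MJ/m^2

518.97 MJ/m^2


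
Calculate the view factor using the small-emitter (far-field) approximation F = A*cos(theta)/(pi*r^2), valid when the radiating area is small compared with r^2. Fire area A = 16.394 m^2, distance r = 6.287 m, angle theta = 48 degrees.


cos(48 deg) = 0.66913
pi*r^2 = 124.18
F = 16.394 * 0.66913 / 124.18 = 0.088340

0.088340


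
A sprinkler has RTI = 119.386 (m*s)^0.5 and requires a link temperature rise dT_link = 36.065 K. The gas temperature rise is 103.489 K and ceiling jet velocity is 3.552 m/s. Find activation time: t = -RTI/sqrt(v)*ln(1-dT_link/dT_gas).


dT_link/dT_gas = 0.34849
ln(1 - 0.34849) = -0.42846
t = -119.386 / sqrt(3.552) * -0.42846 = 27.141 s

27.141 s


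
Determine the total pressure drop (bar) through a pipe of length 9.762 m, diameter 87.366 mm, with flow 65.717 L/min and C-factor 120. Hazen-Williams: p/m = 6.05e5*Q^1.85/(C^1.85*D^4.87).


Q^1.85 = 2305.2
C^1.85 = 7022.4
D^4.87 = 2.8467e+09
p/m = 6.9765e-05 bar/m
p_total = 6.9765e-05 * 9.762 = 0.00068104 bar

0.00068104 bar


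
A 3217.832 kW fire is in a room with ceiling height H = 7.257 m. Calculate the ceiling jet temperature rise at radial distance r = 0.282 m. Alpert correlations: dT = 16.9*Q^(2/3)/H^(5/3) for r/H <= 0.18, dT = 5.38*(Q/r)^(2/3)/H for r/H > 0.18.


r/H = 0.282 / 7.257 = 0.038859
r/H <= 0.18, so dT = 16.9*Q^(2/3)/H^(5/3)
Q^(2/3) = 217.96
H^(5/3) = 27.202
dT = 16.9 * 217.96 / 27.202 = 135.42 K

135.42 K


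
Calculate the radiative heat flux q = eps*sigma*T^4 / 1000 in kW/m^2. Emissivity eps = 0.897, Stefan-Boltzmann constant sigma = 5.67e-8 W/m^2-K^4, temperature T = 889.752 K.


T^4 = 6.2672e+11
q = 0.897 * 5.67e-8 * 6.2672e+11 / 1000 = 31.875 kW/m^2

31.875 kW/m^2


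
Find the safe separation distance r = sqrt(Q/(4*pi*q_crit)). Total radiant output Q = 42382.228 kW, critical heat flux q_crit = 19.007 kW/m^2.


4*pi*q_crit = 238.85
Q/(4*pi*q_crit) = 177.44
r = sqrt(177.44) = 13.321 m

13.321 m


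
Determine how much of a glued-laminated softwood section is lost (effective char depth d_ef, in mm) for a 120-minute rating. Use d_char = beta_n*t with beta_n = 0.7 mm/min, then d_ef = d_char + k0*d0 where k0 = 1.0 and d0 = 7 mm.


d_char = 0.7 * 120 = 84 mm
d_ef = 84 + 1.0*7 = 91 mm

91 mm


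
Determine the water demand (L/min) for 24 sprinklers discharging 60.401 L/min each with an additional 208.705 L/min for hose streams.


Sprinkler demand = 24 * 60.401 = 1449.624 L/min
Total = 1449.624 + 208.705 = 1658.329 L/min

1658.329 L/min


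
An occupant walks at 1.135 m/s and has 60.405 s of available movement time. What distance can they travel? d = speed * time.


d = 1.135 * 60.405 = 68.560 m

68.560 m


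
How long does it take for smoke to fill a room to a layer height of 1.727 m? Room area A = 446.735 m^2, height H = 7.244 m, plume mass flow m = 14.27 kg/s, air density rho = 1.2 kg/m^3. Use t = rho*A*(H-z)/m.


H - z = 5.517 m
t = 1.2 * 446.735 * 5.517 / 14.27 = 207.26 s

207.26 s


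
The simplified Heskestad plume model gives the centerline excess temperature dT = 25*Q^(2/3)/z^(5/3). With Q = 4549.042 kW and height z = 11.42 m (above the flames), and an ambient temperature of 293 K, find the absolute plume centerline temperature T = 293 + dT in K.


Q^(2/3) = 274.54
z^(5/3) = 57.913
dT = 25 * 274.54 / 57.913 = 118.52 K
T = 293 + 118.52 = 411.52 K

411.52 K


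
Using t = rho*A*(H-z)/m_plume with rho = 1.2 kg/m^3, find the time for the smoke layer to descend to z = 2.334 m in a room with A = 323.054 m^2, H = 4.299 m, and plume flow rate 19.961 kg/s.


H - z = 1.965 m
t = 1.2 * 323.054 * 1.965 / 19.961 = 38.162 s

38.162 s


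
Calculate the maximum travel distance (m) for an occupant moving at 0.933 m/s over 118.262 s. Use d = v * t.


d = 0.933 * 118.262 = 110.34 m

110.34 m


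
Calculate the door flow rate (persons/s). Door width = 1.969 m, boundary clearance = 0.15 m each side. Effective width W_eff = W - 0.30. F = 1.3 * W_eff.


W_eff = 1.969 - 0.30 = 1.669 m
F = 1.3 * 1.669 = 2.1697 persons/s

2.1697 persons/s


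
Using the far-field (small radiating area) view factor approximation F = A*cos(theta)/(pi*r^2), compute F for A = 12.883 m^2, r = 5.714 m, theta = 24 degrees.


cos(24 deg) = 0.91355
pi*r^2 = 102.57
F = 12.883 * 0.91355 / 102.57 = 0.11474

0.11474


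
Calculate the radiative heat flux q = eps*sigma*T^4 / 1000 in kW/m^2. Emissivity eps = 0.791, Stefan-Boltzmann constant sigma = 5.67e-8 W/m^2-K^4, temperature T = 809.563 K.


T^4 = 4.2954e+11
q = 0.791 * 5.67e-8 * 4.2954e+11 / 1000 = 19.265 kW/m^2

19.265 kW/m^2


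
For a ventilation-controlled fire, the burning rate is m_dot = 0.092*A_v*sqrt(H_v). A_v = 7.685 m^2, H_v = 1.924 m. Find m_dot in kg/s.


sqrt(H_v) = 1.3871
m_dot = 0.092 * 7.685 * 1.3871 = 0.98070 kg/s

0.98070 kg/s


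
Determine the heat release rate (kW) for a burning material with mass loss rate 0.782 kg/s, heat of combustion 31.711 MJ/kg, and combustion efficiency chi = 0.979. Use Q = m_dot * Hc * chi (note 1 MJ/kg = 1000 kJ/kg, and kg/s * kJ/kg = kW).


Hc = 31.711 MJ/kg = 31.711 * 1000 kJ/kg = 31711 kJ/kg
Q = 0.782 kg/s * 31711 kJ/kg * 0.979 = 24277 kW

24277 kW


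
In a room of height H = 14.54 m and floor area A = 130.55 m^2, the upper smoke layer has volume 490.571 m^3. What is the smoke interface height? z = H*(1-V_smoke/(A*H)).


V/(A*H) = 0.25844
1 - 0.25844 = 0.74156
z = 14.54 * 0.74156 = 10.782 m

10.782 m


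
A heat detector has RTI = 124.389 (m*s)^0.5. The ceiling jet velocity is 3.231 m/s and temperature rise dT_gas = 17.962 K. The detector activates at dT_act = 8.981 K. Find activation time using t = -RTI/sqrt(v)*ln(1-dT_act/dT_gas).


dT_act/dT_gas = 0.5
ln(1 - 0.5) = -0.69315
t = -124.389 / sqrt(3.231) * -0.69315 = 47.967 s

47.967 s


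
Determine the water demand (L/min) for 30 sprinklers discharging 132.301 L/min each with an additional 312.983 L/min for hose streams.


Sprinkler demand = 30 * 132.301 = 3969.03 L/min
Total = 3969.03 + 312.983 = 4282.013 L/min

4282.013 L/min


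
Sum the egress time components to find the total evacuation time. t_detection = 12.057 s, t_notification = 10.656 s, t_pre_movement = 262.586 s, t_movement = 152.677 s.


Total = 12.057 + 10.656 + 262.586 + 152.677 = 437.976 s

437.976 s


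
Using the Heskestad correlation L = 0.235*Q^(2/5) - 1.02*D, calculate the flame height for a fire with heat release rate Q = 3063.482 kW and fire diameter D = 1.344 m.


Q^(2/5) = 24.802
0.235 * Q^(2/5) = 5.8285
1.02 * D = 1.3709
L = 4.4576 m

4.4576 m


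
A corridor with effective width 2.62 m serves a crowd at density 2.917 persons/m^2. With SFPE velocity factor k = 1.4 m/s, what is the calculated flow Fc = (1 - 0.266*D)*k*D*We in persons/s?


1 - 0.266*D = 1 - 0.266*2.917 = 0.22408
Fs = 0.22408 * 1.4 * 2.917 = 0.91509 persons/(s*m)
Fc = 0.91509 * 2.62 = 2.3975 persons/s

2.3975 persons/s


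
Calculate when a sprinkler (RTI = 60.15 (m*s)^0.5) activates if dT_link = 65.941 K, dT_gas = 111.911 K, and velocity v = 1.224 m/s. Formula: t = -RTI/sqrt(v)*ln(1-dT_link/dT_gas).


dT_link/dT_gas = 0.58923
ln(1 - 0.58923) = -0.88971
t = -60.15 / sqrt(1.224) * -0.88971 = 48.372 s

48.372 s


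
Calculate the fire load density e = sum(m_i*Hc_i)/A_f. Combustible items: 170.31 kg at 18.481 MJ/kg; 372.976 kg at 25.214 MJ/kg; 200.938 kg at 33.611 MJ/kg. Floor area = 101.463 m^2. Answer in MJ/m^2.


Total energy = 170.31*18.481 + 372.976*25.214 + 200.938*33.611
= 3147.499 + 9404.217 + 6753.727
= 19305.44 MJ
e = 19305.44 / 101.463 = 190.27 MJ/m^2

190.27 MJ/m^2


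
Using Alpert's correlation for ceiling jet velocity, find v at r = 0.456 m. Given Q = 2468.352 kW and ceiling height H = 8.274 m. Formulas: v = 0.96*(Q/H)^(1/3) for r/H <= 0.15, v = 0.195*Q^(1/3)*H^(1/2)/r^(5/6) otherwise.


r/H = 0.456 / 8.274 = 0.055112
r/H <= 0.15, so v = 0.96*(Q/H)^(1/3)
Q/H = 298.33
(Q/H)^(1/3) = 6.6819
v = 0.96 * 6.6819 = 6.4146 m/s

6.4146 m/s


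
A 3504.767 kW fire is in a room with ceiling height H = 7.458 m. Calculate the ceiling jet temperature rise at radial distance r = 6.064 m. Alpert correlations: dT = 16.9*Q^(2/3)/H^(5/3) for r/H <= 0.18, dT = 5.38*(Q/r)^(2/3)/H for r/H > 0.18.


r/H = 6.064 / 7.458 = 0.81309
r/H > 0.18, so dT = 5.38*(Q/r)^(2/3)/H
Q/r = 577.96
(Q/r)^(2/3) = 69.385
dT = 5.38 * 69.385 / 7.458 = 50.053 K

50.053 K


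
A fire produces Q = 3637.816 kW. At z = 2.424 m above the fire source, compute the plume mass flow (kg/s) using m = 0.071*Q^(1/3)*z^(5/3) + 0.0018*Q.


Q^(1/3) = 15.380
z^(5/3) = 4.3741
First term = 0.071 * 15.380 * 4.3741 = 4.7763
Second term = 0.0018 * 3637.816 = 6.5481
m = 11.324 kg/s

11.324 kg/s


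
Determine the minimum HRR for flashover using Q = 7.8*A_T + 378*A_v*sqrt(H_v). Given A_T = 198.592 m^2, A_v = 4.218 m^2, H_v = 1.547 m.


7.8*A_T = 1549.0
sqrt(H_v) = 1.2438
378*A_v*sqrt(H_v) = 1983.1
Q = 1549.0 + 1983.1 = 3532.1 kW

3532.1 kW


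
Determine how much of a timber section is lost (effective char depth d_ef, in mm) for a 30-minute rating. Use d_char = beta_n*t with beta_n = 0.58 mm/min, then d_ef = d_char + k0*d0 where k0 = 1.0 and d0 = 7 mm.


d_char = 0.58 * 30 = 17.4 mm
d_ef = 17.4 + 1.0*7 = 24.4 mm

24.4 mm


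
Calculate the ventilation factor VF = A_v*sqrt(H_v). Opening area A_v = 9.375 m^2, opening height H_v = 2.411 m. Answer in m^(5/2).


sqrt(H_v) = 1.5527
VF = 9.375 * 1.5527 = 14.557 m^(5/2)

14.557 m^(5/2)


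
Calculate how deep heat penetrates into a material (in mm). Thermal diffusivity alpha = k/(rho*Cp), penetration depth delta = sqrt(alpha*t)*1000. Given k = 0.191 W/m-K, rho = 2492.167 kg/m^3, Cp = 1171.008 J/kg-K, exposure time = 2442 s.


alpha = 0.191 / (2492.167 * 1171.008) = 6.5448e-08 m^2/s
alpha * t = 0.00015982
delta = sqrt(0.00015982) * 1000 = 12.642 mm

12.642 mm


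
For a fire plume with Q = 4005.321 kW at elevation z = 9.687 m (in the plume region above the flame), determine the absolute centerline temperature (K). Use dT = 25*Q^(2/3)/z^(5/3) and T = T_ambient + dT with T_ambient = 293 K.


Q^(2/3) = 252.21
z^(5/3) = 44.020
dT = 25 * 252.21 / 44.020 = 143.24 K
T = 293 + 143.24 = 436.24 K

436.24 K


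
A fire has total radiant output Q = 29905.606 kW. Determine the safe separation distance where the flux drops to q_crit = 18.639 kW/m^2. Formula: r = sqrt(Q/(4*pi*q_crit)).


4*pi*q_crit = 234.22
Q/(4*pi*q_crit) = 127.68
r = sqrt(127.68) = 11.300 m

11.300 m


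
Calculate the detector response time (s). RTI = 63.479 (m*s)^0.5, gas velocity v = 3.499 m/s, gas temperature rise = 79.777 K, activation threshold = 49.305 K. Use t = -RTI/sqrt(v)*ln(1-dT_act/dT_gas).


dT_act/dT_gas = 0.61804
ln(1 - 0.61804) = -0.96243
t = -63.479 / sqrt(3.499) * -0.96243 = 32.661 s

32.661 s


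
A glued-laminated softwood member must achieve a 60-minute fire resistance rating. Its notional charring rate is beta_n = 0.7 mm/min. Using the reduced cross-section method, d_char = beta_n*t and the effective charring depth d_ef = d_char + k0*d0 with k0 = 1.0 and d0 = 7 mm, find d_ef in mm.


d_char = 0.7 * 60 = 42 mm
d_ef = 42 + 1.0*7 = 49 mm

49 mm


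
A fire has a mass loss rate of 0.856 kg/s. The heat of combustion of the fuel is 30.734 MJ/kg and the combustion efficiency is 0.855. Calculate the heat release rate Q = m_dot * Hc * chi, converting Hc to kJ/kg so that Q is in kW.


Hc = 30.734 MJ/kg = 30.734 * 1000 kJ/kg = 30734 kJ/kg
Q = 0.856 kg/s * 30734 kJ/kg * 0.855 = 22494 kW

22494 kW


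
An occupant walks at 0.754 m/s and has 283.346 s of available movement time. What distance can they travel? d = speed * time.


d = 0.754 * 283.346 = 213.64 m

213.64 m


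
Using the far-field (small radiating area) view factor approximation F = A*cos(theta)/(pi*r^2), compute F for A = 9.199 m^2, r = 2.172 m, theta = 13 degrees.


cos(13 deg) = 0.97437
pi*r^2 = 14.821
F = 9.199 * 0.97437 / 14.821 = 0.60478

0.60478


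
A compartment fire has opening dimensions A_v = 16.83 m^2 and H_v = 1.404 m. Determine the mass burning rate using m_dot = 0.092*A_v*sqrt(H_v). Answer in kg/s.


sqrt(H_v) = 1.1849
m_dot = 0.092 * 16.83 * 1.1849 = 1.8347 kg/s

1.8347 kg/s


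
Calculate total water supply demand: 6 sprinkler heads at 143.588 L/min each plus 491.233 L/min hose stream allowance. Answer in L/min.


Sprinkler demand = 6 * 143.588 = 861.528 L/min
Total = 861.528 + 491.233 = 1352.761 L/min

1352.761 L/min


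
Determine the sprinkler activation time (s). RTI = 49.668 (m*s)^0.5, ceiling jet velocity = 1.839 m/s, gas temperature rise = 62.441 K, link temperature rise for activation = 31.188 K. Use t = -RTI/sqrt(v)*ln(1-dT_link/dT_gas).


dT_link/dT_gas = 0.49948
ln(1 - 0.49948) = -0.69211
t = -49.668 / sqrt(1.839) * -0.69211 = 25.349 s

25.349 s


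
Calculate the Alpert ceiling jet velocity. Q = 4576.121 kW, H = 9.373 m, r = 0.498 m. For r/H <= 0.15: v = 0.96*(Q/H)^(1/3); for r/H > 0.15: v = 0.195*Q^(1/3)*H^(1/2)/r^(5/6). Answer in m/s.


r/H = 0.498 / 9.373 = 0.053131
r/H <= 0.15, so v = 0.96*(Q/H)^(1/3)
Q/H = 488.22
(Q/H)^(1/3) = 7.8742
v = 0.96 * 7.8742 = 7.5592 m/s

7.5592 m/s


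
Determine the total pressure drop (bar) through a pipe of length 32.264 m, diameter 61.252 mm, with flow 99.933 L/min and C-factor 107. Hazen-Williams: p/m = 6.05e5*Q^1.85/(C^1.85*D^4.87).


Q^1.85 = 5005.7
C^1.85 = 5680.2
D^4.87 = 5.0498e+08
p/m = 0.0010558 bar/m
p_total = 0.0010558 * 32.264 = 0.034064 bar

0.034064 bar


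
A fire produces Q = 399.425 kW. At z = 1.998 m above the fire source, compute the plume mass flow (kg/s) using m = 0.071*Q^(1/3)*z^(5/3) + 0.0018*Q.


Q^(1/3) = 7.3645
z^(5/3) = 3.1695
First term = 0.071 * 7.3645 * 3.1695 = 1.6573
Second term = 0.0018 * 399.425 = 0.71896
m = 2.3762 kg/s

2.3762 kg/s


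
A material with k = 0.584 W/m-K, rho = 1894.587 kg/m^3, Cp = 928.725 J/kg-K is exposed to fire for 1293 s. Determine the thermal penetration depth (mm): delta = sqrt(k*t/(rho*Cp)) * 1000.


alpha = 0.584 / (1894.587 * 928.725) = 3.3190e-07 m^2/s
alpha * t = 0.00042915
delta = sqrt(0.00042915) * 1000 = 20.716 mm

20.716 mm


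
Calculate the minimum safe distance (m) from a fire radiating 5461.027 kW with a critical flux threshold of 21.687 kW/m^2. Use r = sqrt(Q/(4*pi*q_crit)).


4*pi*q_crit = 272.53
Q/(4*pi*q_crit) = 20.038
r = sqrt(20.038) = 4.4764 m

4.4764 m


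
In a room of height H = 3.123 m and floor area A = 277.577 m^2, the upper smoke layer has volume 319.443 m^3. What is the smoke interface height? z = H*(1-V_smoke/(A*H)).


V/(A*H) = 0.36850
1 - 0.36850 = 0.63150
z = 3.123 * 0.63150 = 1.9722 m

1.9722 m


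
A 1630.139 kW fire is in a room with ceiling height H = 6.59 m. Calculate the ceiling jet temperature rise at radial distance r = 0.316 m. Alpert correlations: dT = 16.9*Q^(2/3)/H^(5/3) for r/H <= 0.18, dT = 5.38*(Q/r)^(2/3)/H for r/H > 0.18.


r/H = 0.316 / 6.59 = 0.047951
r/H <= 0.18, so dT = 16.9*Q^(2/3)/H^(5/3)
Q^(2/3) = 138.51
H^(5/3) = 23.164
dT = 16.9 * 138.51 / 23.164 = 101.06 K

101.06 K


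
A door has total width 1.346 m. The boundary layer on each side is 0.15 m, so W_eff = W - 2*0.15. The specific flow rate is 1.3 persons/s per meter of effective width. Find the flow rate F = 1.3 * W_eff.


W_eff = 1.346 - 0.30 = 1.046 m
F = 1.3 * 1.046 = 1.3598 persons/s

1.3598 persons/s


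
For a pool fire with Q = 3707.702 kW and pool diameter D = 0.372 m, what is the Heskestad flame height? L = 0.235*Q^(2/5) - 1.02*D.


Q^(2/5) = 26.770
0.235 * Q^(2/5) = 6.2909
1.02 * D = 0.37944
L = 5.9114 m

5.9114 m


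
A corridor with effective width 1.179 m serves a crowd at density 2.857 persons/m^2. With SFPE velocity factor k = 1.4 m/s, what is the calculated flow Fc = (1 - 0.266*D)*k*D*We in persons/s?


1 - 0.266*D = 1 - 0.266*2.857 = 0.24004
Fs = 0.24004 * 1.4 * 2.857 = 0.96010 persons/(s*m)
Fc = 0.96010 * 1.179 = 1.1320 persons/s

1.1320 persons/s


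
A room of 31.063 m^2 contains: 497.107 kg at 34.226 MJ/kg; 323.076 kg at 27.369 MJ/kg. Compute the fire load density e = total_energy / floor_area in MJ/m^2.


Total energy = 497.107*34.226 + 323.076*27.369
= 17013.98 + 8842.267
= 25856.25 MJ
e = 25856.25 / 31.063 = 832.38 MJ/m^2

832.38 MJ/m^2


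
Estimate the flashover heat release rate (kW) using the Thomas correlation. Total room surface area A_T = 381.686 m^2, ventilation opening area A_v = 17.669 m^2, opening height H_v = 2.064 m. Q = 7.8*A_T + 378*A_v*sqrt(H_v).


7.8*A_T = 2977.2
sqrt(H_v) = 1.4367
378*A_v*sqrt(H_v) = 9595.3
Q = 2977.2 + 9595.3 = 12572 kW

12572 kW


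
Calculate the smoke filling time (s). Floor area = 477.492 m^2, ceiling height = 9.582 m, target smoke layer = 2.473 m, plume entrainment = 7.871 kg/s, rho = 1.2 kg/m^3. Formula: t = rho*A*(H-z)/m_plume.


H - z = 7.109 m
t = 1.2 * 477.492 * 7.109 / 7.871 = 517.52 s

517.52 s


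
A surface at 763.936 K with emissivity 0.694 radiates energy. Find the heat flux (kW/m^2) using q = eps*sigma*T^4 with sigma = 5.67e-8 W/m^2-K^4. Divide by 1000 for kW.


T^4 = 3.4059e+11
q = 0.694 * 5.67e-8 * 3.4059e+11 / 1000 = 13.402 kW/m^2

13.402 kW/m^2


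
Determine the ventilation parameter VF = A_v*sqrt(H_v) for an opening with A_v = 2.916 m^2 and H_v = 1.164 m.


sqrt(H_v) = 1.0789
VF = 2.916 * 1.0789 = 3.1460 m^(5/2)

3.1460 m^(5/2)


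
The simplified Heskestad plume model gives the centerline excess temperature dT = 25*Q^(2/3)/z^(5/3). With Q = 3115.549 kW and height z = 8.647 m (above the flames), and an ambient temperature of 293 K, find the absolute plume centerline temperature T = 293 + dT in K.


Q^(2/3) = 213.32
z^(5/3) = 36.429
dT = 25 * 213.32 / 36.429 = 146.39 K
T = 293 + 146.39 = 439.39 K

439.39 K


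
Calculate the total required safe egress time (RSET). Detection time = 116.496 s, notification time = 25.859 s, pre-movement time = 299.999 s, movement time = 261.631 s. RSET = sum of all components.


Total = 116.496 + 25.859 + 299.999 + 261.631 = 703.985 s

703.985 s


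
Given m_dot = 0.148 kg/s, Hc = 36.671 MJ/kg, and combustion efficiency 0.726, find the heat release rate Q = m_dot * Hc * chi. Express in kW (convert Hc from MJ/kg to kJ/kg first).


Hc = 36.671 MJ/kg = 36.671 * 1000 kJ/kg = 36671 kJ/kg
Q = 0.148 kg/s * 36671 kJ/kg * 0.726 = 3940.2 kW

3940.2 kW


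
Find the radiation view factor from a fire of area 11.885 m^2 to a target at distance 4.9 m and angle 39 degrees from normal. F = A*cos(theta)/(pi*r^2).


cos(39 deg) = 0.77715
pi*r^2 = 75.430
F = 11.885 * 0.77715 / 75.430 = 0.12245

0.12245


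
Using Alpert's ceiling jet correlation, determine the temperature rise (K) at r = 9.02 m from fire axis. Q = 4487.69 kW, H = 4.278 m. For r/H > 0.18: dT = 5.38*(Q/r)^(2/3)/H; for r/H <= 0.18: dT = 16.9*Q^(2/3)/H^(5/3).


r/H = 9.02 / 4.278 = 2.1085
r/H > 0.18, so dT = 5.38*(Q/r)^(2/3)/H
Q/r = 497.53
(Q/r)^(2/3) = 62.788
dT = 5.38 * 62.788 / 4.278 = 78.962 K

78.962 K


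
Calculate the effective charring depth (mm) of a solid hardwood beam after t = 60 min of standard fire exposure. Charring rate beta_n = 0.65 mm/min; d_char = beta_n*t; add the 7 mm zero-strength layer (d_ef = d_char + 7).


d_char = 0.65 * 60 = 39 mm
d_ef = 39 + 1.0*7 = 46 mm

46 mm


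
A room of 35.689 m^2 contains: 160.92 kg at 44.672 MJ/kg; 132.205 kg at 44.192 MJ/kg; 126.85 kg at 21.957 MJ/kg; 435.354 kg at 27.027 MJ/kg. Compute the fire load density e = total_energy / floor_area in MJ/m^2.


Total energy = 160.92*44.672 + 132.205*44.192 + 126.85*21.957 + 435.354*27.027
= 7188.618 + 5842.403 + 2785.245 + 11766.31
= 27582.58 MJ
e = 27582.58 / 35.689 = 772.86 MJ/m^2

772.86 MJ/m^2


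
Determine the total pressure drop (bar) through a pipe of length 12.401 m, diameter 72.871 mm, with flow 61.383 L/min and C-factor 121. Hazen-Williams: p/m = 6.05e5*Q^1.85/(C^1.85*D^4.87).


Q^1.85 = 2031.8
C^1.85 = 7131.0
D^4.87 = 1.1766e+09
p/m = 0.00014650 bar/m
p_total = 0.00014650 * 12.401 = 0.0018168 bar

0.0018168 bar


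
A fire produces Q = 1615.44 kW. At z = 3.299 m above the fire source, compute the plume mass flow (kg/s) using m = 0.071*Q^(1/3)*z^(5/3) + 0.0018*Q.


Q^(1/3) = 11.734
z^(5/3) = 7.3109
First term = 0.071 * 11.734 * 7.3109 = 6.0906
Second term = 0.0018 * 1615.44 = 2.9078
m = 8.9984 kg/s

8.9984 kg/s


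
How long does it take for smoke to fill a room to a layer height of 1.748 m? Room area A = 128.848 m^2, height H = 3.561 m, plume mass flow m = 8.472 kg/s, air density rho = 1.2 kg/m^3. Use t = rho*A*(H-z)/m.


H - z = 1.813 m
t = 1.2 * 128.848 * 1.813 / 8.472 = 33.088 s

33.088 s


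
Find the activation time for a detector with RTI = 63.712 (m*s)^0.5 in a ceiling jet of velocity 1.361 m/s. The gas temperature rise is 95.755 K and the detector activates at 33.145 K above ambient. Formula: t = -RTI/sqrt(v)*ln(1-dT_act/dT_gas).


dT_act/dT_gas = 0.34614
ln(1 - 0.34614) = -0.42487
t = -63.712 / sqrt(1.361) * -0.42487 = 23.203 s

23.203 s


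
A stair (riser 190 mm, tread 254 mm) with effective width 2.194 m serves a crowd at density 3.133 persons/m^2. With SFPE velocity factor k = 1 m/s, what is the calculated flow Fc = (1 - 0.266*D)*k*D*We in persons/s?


1 - 0.266*D = 1 - 0.266*3.133 = 0.16662
Fs = 0.16662 * 1 * 3.133 = 0.52203 persons/(s*m)
Fc = 0.52203 * 2.194 = 1.1453 persons/s

1.1453 persons/s


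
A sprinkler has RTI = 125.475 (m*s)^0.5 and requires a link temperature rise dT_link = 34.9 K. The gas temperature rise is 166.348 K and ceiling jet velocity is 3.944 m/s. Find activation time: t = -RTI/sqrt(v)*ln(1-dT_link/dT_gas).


dT_link/dT_gas = 0.20980
ln(1 - 0.20980) = -0.23547
t = -125.475 / sqrt(3.944) * -0.23547 = 14.877 s

14.877 s


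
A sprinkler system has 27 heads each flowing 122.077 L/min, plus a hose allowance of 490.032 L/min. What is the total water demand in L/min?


Sprinkler demand = 27 * 122.077 = 3296.079 L/min
Total = 3296.079 + 490.032 = 3786.111 L/min

3786.111 L/min


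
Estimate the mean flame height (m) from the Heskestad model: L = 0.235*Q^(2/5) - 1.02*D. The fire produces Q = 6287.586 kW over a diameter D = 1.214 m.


Q^(2/5) = 33.067
0.235 * Q^(2/5) = 7.7707
1.02 * D = 1.2383
L = 6.5324 m

6.5324 m


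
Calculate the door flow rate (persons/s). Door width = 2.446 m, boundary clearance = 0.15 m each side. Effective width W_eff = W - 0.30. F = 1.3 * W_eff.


W_eff = 2.446 - 0.30 = 2.146 m
F = 1.3 * 2.146 = 2.7898 persons/s

2.7898 persons/s


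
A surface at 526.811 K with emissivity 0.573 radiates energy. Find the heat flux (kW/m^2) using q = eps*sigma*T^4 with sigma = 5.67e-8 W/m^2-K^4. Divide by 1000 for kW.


T^4 = 7.7023e+10
q = 0.573 * 5.67e-8 * 7.7023e+10 / 1000 = 2.5024 kW/m^2

2.5024 kW/m^2


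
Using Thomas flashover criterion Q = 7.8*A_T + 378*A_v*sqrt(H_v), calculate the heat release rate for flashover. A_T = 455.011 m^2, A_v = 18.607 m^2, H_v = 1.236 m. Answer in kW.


7.8*A_T = 3549.1
sqrt(H_v) = 1.1118
378*A_v*sqrt(H_v) = 7819.5
Q = 3549.1 + 7819.5 = 11369 kW

11369 kW


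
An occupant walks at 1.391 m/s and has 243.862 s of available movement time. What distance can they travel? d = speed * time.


d = 1.391 * 243.862 = 339.21 m

339.21 m


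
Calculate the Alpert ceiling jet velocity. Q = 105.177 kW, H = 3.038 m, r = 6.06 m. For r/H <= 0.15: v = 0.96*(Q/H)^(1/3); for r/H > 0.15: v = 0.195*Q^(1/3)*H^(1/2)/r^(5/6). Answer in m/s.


r/H = 6.06 / 3.038 = 1.9947
r/H > 0.15, so v = 0.195*Q^(1/3)*H^(1/2)/r^(5/6)
Q^(1/3) = 4.7203
H^(1/2) = 1.7430
r^(5/6) = 4.4881
v = 0.195 * 4.7203 * 1.7430 / 4.4881 = 0.35747 m/s

0.35747 m/s


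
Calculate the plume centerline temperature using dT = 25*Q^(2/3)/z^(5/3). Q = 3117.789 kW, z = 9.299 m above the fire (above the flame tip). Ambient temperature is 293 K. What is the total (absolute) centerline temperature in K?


Q^(2/3) = 213.42
z^(5/3) = 41.121
dT = 25 * 213.42 / 41.121 = 129.75 K
T = 293 + 129.75 = 422.75 K

422.75 K


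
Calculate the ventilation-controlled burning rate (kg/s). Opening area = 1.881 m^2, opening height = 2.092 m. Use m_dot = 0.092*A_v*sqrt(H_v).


sqrt(H_v) = 1.4464
m_dot = 0.092 * 1.881 * 1.4464 = 0.25030 kg/s

0.25030 kg/s


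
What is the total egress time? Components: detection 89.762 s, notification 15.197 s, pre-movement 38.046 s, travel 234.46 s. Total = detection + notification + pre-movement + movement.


Total = 89.762 + 15.197 + 38.046 + 234.46 = 377.465 s

377.465 s


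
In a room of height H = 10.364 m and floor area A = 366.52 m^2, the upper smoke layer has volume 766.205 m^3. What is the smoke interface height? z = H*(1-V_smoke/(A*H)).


V/(A*H) = 0.20171
1 - 0.20171 = 0.79829
z = 10.364 * 0.79829 = 8.2735 m

8.2735 m


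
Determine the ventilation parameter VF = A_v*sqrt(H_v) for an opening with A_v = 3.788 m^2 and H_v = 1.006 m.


sqrt(H_v) = 1.0030
VF = 3.788 * 1.0030 = 3.7993 m^(5/2)

3.7993 m^(5/2)


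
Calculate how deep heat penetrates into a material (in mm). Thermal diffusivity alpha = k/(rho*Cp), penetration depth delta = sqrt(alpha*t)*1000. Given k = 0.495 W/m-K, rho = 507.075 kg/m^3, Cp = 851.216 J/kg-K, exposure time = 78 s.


alpha = 0.495 / (507.075 * 851.216) = 1.1468e-06 m^2/s
alpha * t = 8.9452e-05
delta = sqrt(8.9452e-05) * 1000 = 9.4579 mm

9.4579 mm


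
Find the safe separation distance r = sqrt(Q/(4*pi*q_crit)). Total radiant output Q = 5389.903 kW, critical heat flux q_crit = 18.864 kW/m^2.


4*pi*q_crit = 237.05
Q/(4*pi*q_crit) = 22.737
r = sqrt(22.737) = 4.7684 m

4.7684 m


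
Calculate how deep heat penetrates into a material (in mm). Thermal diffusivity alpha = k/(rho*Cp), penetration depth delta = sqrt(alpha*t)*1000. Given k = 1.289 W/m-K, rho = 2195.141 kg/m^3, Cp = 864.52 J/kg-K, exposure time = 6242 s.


alpha = 1.289 / (2195.141 * 864.52) = 6.7923e-07 m^2/s
alpha * t = 0.0042397
delta = sqrt(0.0042397) * 1000 = 65.113 mm

65.113 mm


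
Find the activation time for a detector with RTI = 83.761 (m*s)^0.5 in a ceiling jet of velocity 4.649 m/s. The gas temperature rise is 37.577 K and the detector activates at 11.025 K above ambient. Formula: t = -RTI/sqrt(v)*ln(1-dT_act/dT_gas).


dT_act/dT_gas = 0.29340
ln(1 - 0.29340) = -0.34729
t = -83.761 / sqrt(4.649) * -0.34729 = 13.491 s

13.491 s


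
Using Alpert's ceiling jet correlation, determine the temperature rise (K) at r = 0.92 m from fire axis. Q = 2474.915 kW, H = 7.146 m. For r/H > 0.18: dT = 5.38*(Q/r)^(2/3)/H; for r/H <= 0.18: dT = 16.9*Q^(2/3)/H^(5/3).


r/H = 0.92 / 7.146 = 0.12874
r/H <= 0.18, so dT = 16.9*Q^(2/3)/H^(5/3)
Q^(2/3) = 182.97
H^(5/3) = 26.512
dT = 16.9 * 182.97 / 26.512 = 116.63 K

116.63 K


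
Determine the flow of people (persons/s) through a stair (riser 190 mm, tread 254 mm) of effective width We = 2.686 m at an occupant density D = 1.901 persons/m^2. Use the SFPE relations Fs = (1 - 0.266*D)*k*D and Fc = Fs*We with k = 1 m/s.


1 - 0.266*D = 1 - 0.266*1.901 = 0.49433
Fs = 0.49433 * 1 * 1.901 = 0.93973 persons/(s*m)
Fc = 0.93973 * 2.686 = 2.5241 persons/s

2.5241 persons/s


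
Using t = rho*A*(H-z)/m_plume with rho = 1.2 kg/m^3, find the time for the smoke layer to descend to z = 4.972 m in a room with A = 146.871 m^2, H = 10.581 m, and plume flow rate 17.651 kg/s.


H - z = 5.609 m
t = 1.2 * 146.871 * 5.609 / 17.651 = 56.006 s

56.006 s


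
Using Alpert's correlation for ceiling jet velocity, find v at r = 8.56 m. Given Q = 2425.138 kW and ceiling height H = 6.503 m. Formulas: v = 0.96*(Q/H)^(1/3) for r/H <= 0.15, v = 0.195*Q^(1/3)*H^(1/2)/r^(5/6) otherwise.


r/H = 8.56 / 6.503 = 1.3163
r/H > 0.15, so v = 0.195*Q^(1/3)*H^(1/2)/r^(5/6)
Q^(1/3) = 13.435
H^(1/2) = 2.5501
r^(5/6) = 5.9850
v = 0.195 * 13.435 * 2.5501 / 5.9850 = 1.1163 m/s

1.1163 m/s


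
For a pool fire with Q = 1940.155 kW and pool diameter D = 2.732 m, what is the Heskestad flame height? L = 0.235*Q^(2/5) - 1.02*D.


Q^(2/5) = 20.660
0.235 * Q^(2/5) = 4.8551
1.02 * D = 2.7866
L = 2.0685 m

2.0685 m


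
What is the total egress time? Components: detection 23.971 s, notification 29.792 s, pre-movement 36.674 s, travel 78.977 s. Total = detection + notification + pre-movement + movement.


Total = 23.971 + 29.792 + 36.674 + 78.977 = 169.414 s

169.414 s


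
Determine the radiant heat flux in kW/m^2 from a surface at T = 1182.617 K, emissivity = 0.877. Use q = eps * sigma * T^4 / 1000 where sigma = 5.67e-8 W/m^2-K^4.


T^4 = 1.9560e+12
q = 0.877 * 5.67e-8 * 1.9560e+12 / 1000 = 97.266 kW/m^2

97.266 kW/m^2


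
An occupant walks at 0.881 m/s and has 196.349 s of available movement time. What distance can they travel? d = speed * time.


d = 0.881 * 196.349 = 172.98 m

172.98 m


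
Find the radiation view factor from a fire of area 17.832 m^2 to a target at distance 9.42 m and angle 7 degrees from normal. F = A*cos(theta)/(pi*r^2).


cos(7 deg) = 0.99255
pi*r^2 = 278.77
F = 17.832 * 0.99255 / 278.77 = 0.063489

0.063489


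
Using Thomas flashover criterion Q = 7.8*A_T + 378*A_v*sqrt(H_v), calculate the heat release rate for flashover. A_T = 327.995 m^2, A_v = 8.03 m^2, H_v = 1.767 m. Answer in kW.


7.8*A_T = 2558.361
sqrt(H_v) = 1.3293
378*A_v*sqrt(H_v) = 4034.8
Q = 2558.361 + 4034.8 = 6593.2 kW

6593.2 kW


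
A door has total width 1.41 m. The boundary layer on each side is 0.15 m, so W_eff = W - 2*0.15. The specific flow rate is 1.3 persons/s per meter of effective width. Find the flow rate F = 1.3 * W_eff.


W_eff = 1.41 - 0.30 = 1.11 m
F = 1.3 * 1.11 = 1.443 persons/s

1.443 persons/s


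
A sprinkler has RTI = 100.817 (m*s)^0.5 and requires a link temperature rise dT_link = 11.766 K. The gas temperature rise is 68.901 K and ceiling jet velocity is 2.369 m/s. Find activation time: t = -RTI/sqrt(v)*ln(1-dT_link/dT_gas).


dT_link/dT_gas = 0.17077
ln(1 - 0.17077) = -0.18725
t = -100.817 / sqrt(2.369) * -0.18725 = 12.265 s

12.265 s


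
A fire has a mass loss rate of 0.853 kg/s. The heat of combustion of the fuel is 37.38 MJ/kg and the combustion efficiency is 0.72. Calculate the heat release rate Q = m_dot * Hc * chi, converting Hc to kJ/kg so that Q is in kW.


Hc = 37.38 MJ/kg = 37.38 * 1000 kJ/kg = 37380 kJ/kg
Q = 0.853 kg/s * 37380 kJ/kg * 0.72 = 22957 kW

22957 kW


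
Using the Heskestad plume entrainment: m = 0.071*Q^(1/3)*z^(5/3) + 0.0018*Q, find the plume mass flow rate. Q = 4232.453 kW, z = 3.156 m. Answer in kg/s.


Q^(1/3) = 16.176
z^(5/3) = 6.7904
First term = 0.071 * 16.176 * 6.7904 = 7.7986
Second term = 0.0018 * 4232.453 = 7.6184
m = 15.417 kg/s

15.417 kg/s


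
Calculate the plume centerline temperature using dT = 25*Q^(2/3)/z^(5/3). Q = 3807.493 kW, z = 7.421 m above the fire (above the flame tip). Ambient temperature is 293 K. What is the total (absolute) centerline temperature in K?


Q^(2/3) = 243.83
z^(5/3) = 28.234
dT = 25 * 243.83 / 28.234 = 215.90 K
T = 293 + 215.90 = 508.90 K

508.90 K
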